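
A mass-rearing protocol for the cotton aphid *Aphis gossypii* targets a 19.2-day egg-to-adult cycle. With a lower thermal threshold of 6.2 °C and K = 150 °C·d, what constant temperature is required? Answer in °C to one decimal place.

14.0 °C

Required daily accumulation = 150 / 19.2 = 7.812 DD/day.
T = T_base + 7.812 = 6.2 + 7.812 = 14.012 ≈ 14.0 °C.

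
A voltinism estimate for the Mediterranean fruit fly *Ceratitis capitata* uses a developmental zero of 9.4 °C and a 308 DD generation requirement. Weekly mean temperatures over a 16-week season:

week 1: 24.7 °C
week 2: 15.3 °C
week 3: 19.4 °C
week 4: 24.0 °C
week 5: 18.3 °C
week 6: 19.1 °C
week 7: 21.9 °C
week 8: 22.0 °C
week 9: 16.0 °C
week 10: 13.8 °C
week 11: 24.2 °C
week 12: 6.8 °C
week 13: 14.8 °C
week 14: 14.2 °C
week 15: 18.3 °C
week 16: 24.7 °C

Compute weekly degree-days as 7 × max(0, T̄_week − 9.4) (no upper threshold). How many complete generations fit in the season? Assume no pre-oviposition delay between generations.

3 generations

Weekly DD (7 × max(0, T̄ − 9.4)): 107.1, 41.3, 70.0, 102.2, 62.3, 67.9, 87.5, 88.2, 46.2, 30.8, 103.6, 0.0, 37.8, 33.6, 62.3, 107.1.
Season total = 1047.9 DD.
Complete generations = ⌊1047.9 / 308⌋ = 3.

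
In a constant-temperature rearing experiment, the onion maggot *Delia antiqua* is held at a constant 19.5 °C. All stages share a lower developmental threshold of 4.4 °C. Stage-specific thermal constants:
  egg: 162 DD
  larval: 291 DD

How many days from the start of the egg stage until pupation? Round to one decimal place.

Daily accumulation at 19.5 °C = 19.5 − 4.4 = 15.1 DD/day.
Total K = 162 + 291 = 453 DD.
Total duration = 453 / 15.1 = 30.000 ≈ 30.0 days.

30.0 days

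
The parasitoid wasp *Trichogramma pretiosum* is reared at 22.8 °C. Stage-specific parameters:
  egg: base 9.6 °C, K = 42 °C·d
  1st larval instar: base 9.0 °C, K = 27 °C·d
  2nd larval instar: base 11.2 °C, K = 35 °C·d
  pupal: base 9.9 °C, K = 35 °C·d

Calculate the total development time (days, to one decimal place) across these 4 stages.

egg: 42 / (22.8 − 9.6) = 42 / 13.2 = 3.182 d.
1st larval instar: 27 / (22.8 − 9.0) = 27 / 13.8 = 1.957 d.
2nd larval instar: 35 / (22.8 − 11.2) = 35 / 11.6 = 3.017 d.
pupal: 35 / (22.8 − 9.9) = 35 / 12.9 = 2.713 d.
Sum = 10.869 ≈ 10.9 days.

10.9 days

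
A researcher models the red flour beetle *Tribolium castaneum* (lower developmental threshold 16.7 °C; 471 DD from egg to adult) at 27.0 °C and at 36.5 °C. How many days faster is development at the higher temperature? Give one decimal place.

At 27.0 °C: 471 / (27.0 − 16.7) = 471 / 10.3 = 45.728 d.
At 36.5 °C: 471 / (36.5 − 16.7) = 471 / 19.8 = 23.788 d.
Difference = |45.728 − 23.788| = 21.940 ≈ 21.9 days.

21.9 days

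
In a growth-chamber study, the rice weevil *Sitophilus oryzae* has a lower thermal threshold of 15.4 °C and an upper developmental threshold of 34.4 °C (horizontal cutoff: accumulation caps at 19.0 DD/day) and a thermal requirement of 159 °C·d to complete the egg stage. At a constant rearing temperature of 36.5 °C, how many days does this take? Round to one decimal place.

Temperature 36.5 °C exceeds the upper threshold, so daily accumulation caps at 34.4 − 15.4 = 19.0 DD/day.
Duration = 159 / 19.0 = 8.368 ≈ 8.4 days.

8.4 days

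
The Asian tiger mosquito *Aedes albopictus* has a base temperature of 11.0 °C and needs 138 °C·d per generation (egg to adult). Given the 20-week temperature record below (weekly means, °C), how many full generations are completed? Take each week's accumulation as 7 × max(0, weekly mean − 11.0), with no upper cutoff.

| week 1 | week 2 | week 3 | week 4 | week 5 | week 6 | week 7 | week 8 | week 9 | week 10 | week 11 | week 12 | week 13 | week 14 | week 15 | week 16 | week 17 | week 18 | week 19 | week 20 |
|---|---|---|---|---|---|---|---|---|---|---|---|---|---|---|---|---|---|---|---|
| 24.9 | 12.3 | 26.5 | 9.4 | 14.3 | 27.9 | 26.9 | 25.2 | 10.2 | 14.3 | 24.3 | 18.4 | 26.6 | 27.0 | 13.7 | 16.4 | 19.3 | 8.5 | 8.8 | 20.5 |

Weekly DD (7 × max(0, T̄ − 11.0)): 97.3, 9.1, 108.5, 0.0, 23.1, 118.3, 111.3, 99.4, 0.0, 23.1, 93.1, 51.8, 109.2, 112.0, 18.9, 37.8, 58.1, 0.0, 0.0, 66.5.
Season total = 1137.5 DD.
Complete generations = ⌊1137.5 / 138⌋ = 8.

8 generations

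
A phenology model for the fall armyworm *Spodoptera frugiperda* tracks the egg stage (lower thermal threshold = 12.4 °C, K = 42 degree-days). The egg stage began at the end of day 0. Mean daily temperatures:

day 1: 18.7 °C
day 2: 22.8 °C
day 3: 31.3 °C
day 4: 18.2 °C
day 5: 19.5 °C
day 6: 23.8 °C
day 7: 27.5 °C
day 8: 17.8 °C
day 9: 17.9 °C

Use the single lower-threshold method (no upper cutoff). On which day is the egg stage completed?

day 5

Daily DD above 12.4 °C: 6.3, 10.4, 18.9, 5.8, 7.1, 11.4, 15.1, 5.4, 5.5.
Cumulative: 6.3, 16.7, 35.6, 41.4, 48.5, 59.9, 75.0, 80.4, 85.9.
The total first reaches 42 DD on day 5.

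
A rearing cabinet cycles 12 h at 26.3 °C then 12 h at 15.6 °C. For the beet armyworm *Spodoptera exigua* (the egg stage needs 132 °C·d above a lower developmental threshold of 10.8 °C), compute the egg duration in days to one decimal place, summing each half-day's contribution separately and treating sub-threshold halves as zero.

13.0 days

Day half: max(0, 26.3 − 10.8) × 0.5 = 15.5 × 0.5 = 7.75 DD.
Night half: max(0, 15.6 − 10.8) × 0.5 = 4.8 × 0.5 = 2.40 DD.
Per 24 h: 10.15 DD/day.
Duration = 132 / 10.15 = 13.005 ≈ 13.0 days.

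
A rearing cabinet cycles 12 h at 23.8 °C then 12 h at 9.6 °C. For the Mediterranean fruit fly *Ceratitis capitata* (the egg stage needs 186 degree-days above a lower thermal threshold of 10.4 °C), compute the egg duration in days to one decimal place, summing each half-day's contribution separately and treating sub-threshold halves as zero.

Day half: max(0, 23.8 − 10.4) × 0.5 = 13.4 × 0.5 = 6.70 DD.
Night half: max(0, 9.6 − 10.4) × 0.5 = 0.0 × 0.5 = 0.00 DD.
Per 24 h: 6.70 DD/day.
Duration = 186 / 6.70 = 27.761 ≈ 27.8 days.

27.8 days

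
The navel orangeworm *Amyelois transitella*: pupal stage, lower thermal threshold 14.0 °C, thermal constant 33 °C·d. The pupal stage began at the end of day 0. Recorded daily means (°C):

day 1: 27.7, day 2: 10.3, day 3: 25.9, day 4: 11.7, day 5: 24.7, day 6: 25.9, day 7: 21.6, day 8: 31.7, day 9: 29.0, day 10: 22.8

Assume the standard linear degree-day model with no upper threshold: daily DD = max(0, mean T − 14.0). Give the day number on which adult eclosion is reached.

day 5

Daily DD above 14.0 °C: 13.7, 0.0, 11.9, 0.0, 10.7, 11.9, 7.6, 17.7, 15.0, 8.8.
Cumulative: 13.7, 13.7, 25.6, 25.6, 36.3, 48.2, 55.8, 73.5, 88.5, 97.3.
The total first reaches 33 DD on day 5.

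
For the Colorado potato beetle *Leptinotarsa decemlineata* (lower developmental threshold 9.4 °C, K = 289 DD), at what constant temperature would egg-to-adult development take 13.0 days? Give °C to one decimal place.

31.6 °C

Required daily accumulation = 289 / 13.0 = 22.231 DD/day.
T = T_base + 22.231 = 9.4 + 22.231 = 31.631 ≈ 31.6 °C.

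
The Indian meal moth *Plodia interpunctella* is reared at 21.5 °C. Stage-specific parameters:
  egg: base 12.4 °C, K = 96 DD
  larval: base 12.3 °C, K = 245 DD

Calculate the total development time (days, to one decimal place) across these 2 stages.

egg: 96 / (21.5 − 12.4) = 96 / 9.1 = 10.549 d.
larval: 245 / (21.5 − 12.3) = 245 / 9.2 = 26.630 d.
Sum = 37.180 ≈ 37.2 days.

37.2 days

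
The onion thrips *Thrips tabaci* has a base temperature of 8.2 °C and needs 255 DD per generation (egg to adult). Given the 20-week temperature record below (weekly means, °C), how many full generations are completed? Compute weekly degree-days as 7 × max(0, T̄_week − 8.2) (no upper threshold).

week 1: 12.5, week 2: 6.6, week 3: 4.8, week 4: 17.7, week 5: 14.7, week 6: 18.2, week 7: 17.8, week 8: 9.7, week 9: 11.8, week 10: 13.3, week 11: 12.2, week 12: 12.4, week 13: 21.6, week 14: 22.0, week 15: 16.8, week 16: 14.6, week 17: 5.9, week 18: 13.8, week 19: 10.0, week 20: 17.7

Weekly DD (7 × max(0, T̄ − 8.2)): 30.1, 0.0, 0.0, 66.5, 45.5, 70.0, 67.2, 10.5, 25.2, 35.7, 28.0, 29.4, 93.8, 96.6, 60.2, 44.8, 0.0, 39.2, 12.6, 66.5.
Season total = 821.8 DD.
Complete generations = ⌊821.8 / 255⌋ = 3.

3 generations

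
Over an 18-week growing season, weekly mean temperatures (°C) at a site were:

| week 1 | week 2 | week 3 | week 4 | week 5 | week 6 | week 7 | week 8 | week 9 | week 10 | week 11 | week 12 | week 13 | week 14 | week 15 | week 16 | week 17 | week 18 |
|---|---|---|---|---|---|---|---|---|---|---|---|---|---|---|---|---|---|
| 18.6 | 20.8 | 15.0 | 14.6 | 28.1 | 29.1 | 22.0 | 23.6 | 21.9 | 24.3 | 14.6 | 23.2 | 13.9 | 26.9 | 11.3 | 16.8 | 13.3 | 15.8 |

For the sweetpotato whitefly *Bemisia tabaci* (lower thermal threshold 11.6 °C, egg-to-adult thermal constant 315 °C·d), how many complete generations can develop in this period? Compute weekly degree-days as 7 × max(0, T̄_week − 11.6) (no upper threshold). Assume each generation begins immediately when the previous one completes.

3 generations

Weekly DD (7 × max(0, T̄ − 11.6)): 49.0, 64.4, 23.8, 21.0, 115.5, 122.5, 72.8, 84.0, 72.1, 88.9, 21.0, 81.2, 16.1, 107.1, 0.0, 36.4, 11.9, 29.4.
Season total = 1017.1 DD.
Complete generations = ⌊1017.1 / 315⌋ = 3.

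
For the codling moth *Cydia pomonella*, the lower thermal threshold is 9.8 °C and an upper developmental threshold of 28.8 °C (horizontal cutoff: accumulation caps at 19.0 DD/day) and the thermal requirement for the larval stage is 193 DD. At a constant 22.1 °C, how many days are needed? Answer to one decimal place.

Daily accumulation = 22.1 − 9.8 = 12.3 DD/day.
Duration = 193 / 12.3 = 15.691 ≈ 15.7 days.

15.7 days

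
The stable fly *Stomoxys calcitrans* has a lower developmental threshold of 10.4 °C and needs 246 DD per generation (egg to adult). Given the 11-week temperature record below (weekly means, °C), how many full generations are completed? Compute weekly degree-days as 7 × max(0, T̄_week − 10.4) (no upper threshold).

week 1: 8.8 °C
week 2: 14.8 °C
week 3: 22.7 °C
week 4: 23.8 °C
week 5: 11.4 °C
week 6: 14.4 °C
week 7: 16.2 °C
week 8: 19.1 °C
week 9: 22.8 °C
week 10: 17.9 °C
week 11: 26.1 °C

2 generations

Weekly DD (7 × max(0, T̄ − 10.4)): 0.0, 30.8, 86.1, 93.8, 7.0, 28.0, 40.6, 60.9, 86.8, 52.5, 109.9.
Season total = 596.4 DD.
Complete generations = ⌊596.4 / 246⌋ = 2.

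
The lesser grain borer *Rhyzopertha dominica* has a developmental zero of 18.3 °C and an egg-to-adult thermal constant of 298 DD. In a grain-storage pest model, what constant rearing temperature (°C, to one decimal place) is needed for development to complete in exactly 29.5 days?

Required daily accumulation = 298 / 29.5 = 10.102 DD/day.
T = T_base + 10.102 = 18.3 + 10.102 = 28.402 ≈ 28.4 °C.

28.4 °C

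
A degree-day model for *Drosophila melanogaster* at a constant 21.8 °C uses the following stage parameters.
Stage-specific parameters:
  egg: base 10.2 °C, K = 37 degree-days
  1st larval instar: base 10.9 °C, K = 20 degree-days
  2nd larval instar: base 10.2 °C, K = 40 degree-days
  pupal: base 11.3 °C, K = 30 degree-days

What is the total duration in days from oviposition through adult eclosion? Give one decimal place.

egg: 37 / (21.8 − 10.2) = 37 / 11.6 = 3.190 d.
1st larval instar: 20 / (21.8 − 10.9) = 20 / 10.9 = 1.835 d.
2nd larval instar: 40 / (21.8 − 10.2) = 40 / 11.6 = 3.448 d.
pupal: 30 / (21.8 − 11.3) = 30 / 10.5 = 2.857 d.
Sum = 11.330 ≈ 11.3 days.

11.3 days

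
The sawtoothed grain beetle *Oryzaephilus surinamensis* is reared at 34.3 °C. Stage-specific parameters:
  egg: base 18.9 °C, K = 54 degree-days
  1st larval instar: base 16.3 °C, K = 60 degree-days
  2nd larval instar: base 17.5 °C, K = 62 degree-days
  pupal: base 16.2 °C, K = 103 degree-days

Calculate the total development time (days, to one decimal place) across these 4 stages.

16.2 days

egg: 54 / (34.3 − 18.9) = 54 / 15.4 = 3.506 d.
1st larval instar: 60 / (34.3 − 16.3) = 60 / 18.0 = 3.333 d.
2nd larval instar: 62 / (34.3 − 17.5) = 62 / 16.8 = 3.690 d.
pupal: 103 / (34.3 − 16.2) = 103 / 18.1 = 5.691 d.
Sum = 16.221 ≈ 16.2 days.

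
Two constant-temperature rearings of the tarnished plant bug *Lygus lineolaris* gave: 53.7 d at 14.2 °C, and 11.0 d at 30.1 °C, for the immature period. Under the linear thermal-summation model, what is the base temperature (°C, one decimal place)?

10.1 °C

Under the model K = D·(T − T_b), so D₁·(T₁ − T_b) = D₂·(T₂ − T_b).
53.7·(14.2 − T_b) = 11.0·(30.1 − T_b)
T_b = (53.7·14.2 − 11.0·30.1) / (53.7 − 11.0) = 431.44 / 42.7 = 10.104 °C ≈ 10.1 °C.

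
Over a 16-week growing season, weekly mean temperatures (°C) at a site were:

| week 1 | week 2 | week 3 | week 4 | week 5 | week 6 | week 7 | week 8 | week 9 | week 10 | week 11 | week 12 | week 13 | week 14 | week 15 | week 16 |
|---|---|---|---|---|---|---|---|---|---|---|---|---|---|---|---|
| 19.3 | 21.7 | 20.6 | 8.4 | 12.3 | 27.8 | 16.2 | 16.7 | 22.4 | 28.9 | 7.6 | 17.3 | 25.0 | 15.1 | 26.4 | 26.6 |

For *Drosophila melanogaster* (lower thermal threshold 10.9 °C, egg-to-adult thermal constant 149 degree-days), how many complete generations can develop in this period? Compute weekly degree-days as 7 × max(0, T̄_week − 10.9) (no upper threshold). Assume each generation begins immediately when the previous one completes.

Weekly DD (7 × max(0, T̄ − 10.9)): 58.8, 75.6, 67.9, 0.0, 9.8, 118.3, 37.1, 40.6, 80.5, 126.0, 0.0, 44.8, 98.7, 29.4, 108.5, 109.9.
Season total = 1005.9 DD.
Complete generations = ⌊1005.9 / 149⌋ = 6.

6 generations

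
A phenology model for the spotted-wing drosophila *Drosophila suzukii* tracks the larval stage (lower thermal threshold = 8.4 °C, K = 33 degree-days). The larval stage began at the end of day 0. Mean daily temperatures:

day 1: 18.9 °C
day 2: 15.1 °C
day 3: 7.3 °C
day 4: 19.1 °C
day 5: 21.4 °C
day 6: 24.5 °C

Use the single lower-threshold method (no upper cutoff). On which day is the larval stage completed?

day 5

Daily DD above 8.4 °C: 10.5, 6.7, 0.0, 10.7, 13.0, 16.1.
Cumulative: 10.5, 17.2, 17.2, 27.9, 40.9, 57.0.
The total first reaches 33 DD on day 5.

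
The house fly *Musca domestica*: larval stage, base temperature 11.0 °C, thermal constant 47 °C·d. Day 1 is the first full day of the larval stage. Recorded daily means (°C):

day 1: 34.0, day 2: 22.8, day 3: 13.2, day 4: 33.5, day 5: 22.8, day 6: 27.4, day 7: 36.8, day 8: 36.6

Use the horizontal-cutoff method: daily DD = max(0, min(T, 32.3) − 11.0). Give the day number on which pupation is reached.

day 4

Daily DD above 11.0 °C (capped at 21.3): 21.3, 11.8, 2.2, 21.3, 11.8, 16.4, 21.3, 21.3.
Cumulative: 21.3, 33.1, 35.3, 56.6, 68.4, 84.8, 106.1, 127.4.
The total first reaches 47 DD on day 4.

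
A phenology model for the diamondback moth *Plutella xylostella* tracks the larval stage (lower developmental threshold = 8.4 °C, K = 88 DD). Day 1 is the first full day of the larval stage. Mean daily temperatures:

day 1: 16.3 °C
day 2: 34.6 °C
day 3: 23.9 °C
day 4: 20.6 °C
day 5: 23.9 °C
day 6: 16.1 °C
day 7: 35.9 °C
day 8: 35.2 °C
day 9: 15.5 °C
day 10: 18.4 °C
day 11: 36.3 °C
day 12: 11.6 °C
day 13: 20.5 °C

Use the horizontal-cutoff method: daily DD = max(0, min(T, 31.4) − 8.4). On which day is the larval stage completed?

day 7

Daily DD above 8.4 °C (capped at 23.0): 7.9, 23.0, 15.5, 12.2, 15.5, 7.7, 23.0, 23.0, 7.1, 10.0, 23.0, 3.2, 12.1.
Cumulative: 7.9, 30.9, 46.4, 58.6, 74.1, 81.8, 104.8, 127.8, 134.9, 144.9, 167.9, 171.1, 183.2.
The total first reaches 88 DD on day 7.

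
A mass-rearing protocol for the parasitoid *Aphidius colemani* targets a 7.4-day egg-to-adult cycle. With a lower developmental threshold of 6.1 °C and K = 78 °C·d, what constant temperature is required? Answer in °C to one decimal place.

Required daily accumulation = 78 / 7.4 = 10.541 DD/day.
T = T_base + 10.541 = 6.1 + 10.541 = 16.641 ≈ 16.6 °C.

16.6 °C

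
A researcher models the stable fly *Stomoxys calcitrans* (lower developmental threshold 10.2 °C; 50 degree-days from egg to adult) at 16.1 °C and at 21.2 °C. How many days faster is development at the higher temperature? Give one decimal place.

3.9 days

At 16.1 °C: 50 / (16.1 − 10.2) = 50 / 5.9 = 8.475 d.
At 21.2 °C: 50 / (21.2 − 10.2) = 50 / 11.0 = 4.545 d.
Difference = |8.475 − 4.545| = 3.929 ≈ 3.9 days.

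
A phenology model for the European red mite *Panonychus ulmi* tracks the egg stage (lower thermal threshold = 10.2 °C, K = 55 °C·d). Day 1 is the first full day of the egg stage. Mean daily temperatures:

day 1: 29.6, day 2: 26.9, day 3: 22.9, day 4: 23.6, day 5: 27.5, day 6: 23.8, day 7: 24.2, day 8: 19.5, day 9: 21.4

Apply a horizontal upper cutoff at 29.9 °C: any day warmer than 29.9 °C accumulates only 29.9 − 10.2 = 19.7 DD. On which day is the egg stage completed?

day 4

Daily DD above 10.2 °C (capped at 19.7): 19.4, 16.7, 12.7, 13.4, 17.3, 13.6, 14.0, 9.3, 11.2.
Cumulative: 19.4, 36.1, 48.8, 62.2, 79.5, 93.1, 107.1, 116.4, 127.6.
The total first reaches 55 DD on day 4.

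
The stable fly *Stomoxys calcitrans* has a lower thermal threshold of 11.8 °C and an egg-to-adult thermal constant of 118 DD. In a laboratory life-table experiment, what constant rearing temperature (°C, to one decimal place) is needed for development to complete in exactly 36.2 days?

Required daily accumulation = 118 / 36.2 = 3.260 DD/day.
T = T_base + 3.260 = 11.8 + 3.260 = 15.060 ≈ 15.1 °C.

15.1 °C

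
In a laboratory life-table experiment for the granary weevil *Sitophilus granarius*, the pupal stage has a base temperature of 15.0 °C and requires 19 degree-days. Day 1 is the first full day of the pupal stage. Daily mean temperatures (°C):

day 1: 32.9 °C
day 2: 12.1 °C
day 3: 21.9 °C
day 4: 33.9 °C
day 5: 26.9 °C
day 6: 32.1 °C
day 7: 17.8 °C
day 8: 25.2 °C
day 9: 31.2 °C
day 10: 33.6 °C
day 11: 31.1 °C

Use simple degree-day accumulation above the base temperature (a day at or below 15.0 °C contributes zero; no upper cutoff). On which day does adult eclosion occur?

day 3

Daily DD above 15.0 °C: 17.9, 0.0, 6.9, 18.9, 11.9, 17.1, 2.8, 10.2, 16.2, 18.6, 16.1.
Cumulative: 17.9, 17.9, 24.8, 43.7, 55.6, 72.7, 75.5, 85.7, 101.9, 120.5, 136.6.
The total first reaches 19 DD on day 3.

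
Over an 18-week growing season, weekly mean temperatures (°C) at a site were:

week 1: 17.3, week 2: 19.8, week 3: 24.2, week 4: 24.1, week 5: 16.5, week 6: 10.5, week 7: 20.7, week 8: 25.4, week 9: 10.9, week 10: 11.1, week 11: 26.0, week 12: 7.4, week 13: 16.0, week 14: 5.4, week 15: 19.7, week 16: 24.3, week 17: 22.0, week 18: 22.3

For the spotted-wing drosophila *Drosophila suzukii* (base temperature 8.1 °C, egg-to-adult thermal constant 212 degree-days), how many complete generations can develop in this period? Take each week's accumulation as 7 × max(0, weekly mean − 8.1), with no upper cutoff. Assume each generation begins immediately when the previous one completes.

Weekly DD (7 × max(0, T̄ − 8.1)): 64.4, 81.9, 112.7, 112.0, 58.8, 16.8, 88.2, 121.1, 19.6, 21.0, 125.3, 0.0, 55.3, 0.0, 81.2, 113.4, 97.3, 99.4.
Season total = 1268.4 DD.
Complete generations = ⌊1268.4 / 212⌋ = 5.

5 generations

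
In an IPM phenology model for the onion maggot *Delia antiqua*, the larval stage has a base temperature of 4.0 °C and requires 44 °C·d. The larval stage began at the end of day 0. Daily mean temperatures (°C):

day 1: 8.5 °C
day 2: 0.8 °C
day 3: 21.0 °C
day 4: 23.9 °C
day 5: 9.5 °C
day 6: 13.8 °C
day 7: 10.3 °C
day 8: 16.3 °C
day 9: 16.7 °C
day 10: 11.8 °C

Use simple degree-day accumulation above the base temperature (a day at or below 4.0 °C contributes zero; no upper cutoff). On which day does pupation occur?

day 5

Daily DD above 4.0 °C: 4.5, 0.0, 17.0, 19.9, 5.5, 9.8, 6.3, 12.3, 12.7, 7.8.
Cumulative: 4.5, 4.5, 21.5, 41.4, 46.9, 56.7, 63.0, 75.3, 88.0, 95.8.
The total first reaches 44 DD on day 5.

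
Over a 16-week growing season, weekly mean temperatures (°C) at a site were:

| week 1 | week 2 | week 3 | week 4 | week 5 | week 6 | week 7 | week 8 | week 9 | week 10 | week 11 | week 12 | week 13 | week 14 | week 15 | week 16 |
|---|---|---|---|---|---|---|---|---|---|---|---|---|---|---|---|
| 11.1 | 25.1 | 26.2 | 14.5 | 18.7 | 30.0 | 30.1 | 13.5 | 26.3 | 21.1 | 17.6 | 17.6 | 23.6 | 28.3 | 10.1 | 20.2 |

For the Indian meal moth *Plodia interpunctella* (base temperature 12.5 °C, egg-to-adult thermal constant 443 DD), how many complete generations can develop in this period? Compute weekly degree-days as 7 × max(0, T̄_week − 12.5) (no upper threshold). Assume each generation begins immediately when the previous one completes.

2 generations

Weekly DD (7 × max(0, T̄ − 12.5)): 0.0, 88.2, 95.9, 14.0, 43.4, 122.5, 123.2, 7.0, 96.6, 60.2, 35.7, 35.7, 77.7, 110.6, 0.0, 53.9.
Season total = 964.6 DD.
Complete generations = ⌊964.6 / 443⌋ = 2.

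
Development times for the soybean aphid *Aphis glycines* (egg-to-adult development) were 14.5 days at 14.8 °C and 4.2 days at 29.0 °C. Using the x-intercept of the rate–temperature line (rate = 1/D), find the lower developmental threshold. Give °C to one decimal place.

9.0 °C

Equal thermal constants: D₁(T₁ − T_b) = D₂(T₂ − T_b).
14.5·(14.8 − T_b) = 4.2·(29.0 − T_b)
T_b = (14.5·14.8 − 4.2·29.0) / (14.5 − 4.2) = 92.80 / 10.3 = 9.010 °C ≈ 9.0 °C.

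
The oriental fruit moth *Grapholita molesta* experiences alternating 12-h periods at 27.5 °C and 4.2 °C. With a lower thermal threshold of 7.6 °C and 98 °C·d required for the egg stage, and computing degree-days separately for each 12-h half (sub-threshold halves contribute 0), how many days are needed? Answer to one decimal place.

9.8 days

Day half: max(0, 27.5 − 7.6) × 0.5 = 19.9 × 0.5 = 9.95 DD.
Night half: max(0, 4.2 − 7.6) × 0.5 = 0.0 × 0.5 = 0.00 DD.
Per 24 h: 9.95 DD/day.
Duration = 98 / 9.95 = 9.849 ≈ 9.8 days.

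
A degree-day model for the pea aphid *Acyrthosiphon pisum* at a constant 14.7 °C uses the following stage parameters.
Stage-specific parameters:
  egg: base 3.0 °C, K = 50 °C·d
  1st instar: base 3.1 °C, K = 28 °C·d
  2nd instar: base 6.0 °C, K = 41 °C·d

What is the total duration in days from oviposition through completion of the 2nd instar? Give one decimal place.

11.4 days

egg: 50 / (14.7 − 3.0) = 50 / 11.7 = 4.274 d.
1st instar: 28 / (14.7 − 3.1) = 28 / 11.6 = 2.414 d.
2nd instar: 41 / (14.7 − 6.0) = 41 / 8.7 = 4.713 d.
Sum = 11.400 ≈ 11.4 days.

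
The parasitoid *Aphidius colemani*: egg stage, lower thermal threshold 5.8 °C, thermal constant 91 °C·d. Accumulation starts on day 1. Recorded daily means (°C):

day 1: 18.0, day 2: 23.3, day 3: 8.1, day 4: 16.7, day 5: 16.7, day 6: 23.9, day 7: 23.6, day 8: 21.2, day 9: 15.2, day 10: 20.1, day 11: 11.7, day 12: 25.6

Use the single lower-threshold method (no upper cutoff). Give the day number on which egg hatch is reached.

day 8

Daily DD above 5.8 °C: 12.2, 17.5, 2.3, 10.9, 10.9, 18.1, 17.8, 15.4, 9.4, 14.3, 5.9, 19.8.
Cumulative: 12.2, 29.7, 32.0, 42.9, 53.8, 71.9, 89.7, 105.1, 114.5, 128.8, 134.7, 154.5.
The total first reaches 91 DD on day 8.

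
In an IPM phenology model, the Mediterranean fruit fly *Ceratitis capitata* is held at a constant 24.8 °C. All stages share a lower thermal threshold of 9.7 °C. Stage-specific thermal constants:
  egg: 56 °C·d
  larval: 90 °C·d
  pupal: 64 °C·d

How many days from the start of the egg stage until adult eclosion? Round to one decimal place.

Daily accumulation at 24.8 °C = 24.8 − 9.7 = 15.1 DD/day.
Total K = 56 + 90 + 64 = 210 DD.
Total duration = 210 / 15.1 = 13.907 ≈ 13.9 days.

13.9 days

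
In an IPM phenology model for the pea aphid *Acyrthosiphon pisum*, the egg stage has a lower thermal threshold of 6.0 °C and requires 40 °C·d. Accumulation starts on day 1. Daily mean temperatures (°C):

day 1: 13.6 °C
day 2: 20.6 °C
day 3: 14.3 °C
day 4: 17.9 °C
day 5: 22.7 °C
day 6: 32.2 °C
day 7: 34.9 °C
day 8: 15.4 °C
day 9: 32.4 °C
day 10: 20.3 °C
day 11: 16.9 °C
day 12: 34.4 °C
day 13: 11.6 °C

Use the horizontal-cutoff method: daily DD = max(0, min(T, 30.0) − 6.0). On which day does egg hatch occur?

Daily DD above 6.0 °C (capped at 24.0): 7.6, 14.6, 8.3, 11.9, 16.7, 24.0, 24.0, 9.4, 24.0, 14.3, 10.9, 24.0, 5.6.
Cumulative: 7.6, 22.2, 30.5, 42.4, 59.1, 83.1, 107.1, 116.5, 140.5, 154.8, 165.7, 189.7, 195.3.
The total first reaches 40 DD on day 4.

day 4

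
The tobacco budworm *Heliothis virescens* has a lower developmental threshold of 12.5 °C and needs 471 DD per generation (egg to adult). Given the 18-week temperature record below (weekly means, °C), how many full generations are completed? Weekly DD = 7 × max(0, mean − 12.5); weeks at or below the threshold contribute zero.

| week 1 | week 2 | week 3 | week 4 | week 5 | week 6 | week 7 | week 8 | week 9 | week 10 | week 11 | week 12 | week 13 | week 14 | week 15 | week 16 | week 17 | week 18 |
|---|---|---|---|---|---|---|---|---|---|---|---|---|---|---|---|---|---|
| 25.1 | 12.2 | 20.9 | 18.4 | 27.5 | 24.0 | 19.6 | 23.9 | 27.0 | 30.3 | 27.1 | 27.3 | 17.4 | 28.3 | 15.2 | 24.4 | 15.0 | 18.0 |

Weekly DD (7 × max(0, T̄ − 12.5)): 88.2, 0.0, 58.8, 41.3, 105.0, 80.5, 49.7, 79.8, 101.5, 124.6, 102.2, 103.6, 34.3, 110.6, 18.9, 83.3, 17.5, 38.5.
Season total = 1238.3 DD.
Complete generations = ⌊1238.3 / 471⌋ = 2.

2 generations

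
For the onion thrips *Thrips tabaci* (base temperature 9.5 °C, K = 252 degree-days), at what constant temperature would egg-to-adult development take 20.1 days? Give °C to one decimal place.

Required daily accumulation = 252 / 20.1 = 12.537 DD/day.
T = T_base + 12.537 = 9.5 + 12.537 = 22.037 ≈ 22.0 °C.

22.0 °C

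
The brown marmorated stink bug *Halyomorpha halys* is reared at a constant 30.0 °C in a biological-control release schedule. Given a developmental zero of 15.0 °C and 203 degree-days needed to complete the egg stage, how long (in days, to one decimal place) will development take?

13.5 days

Daily accumulation = 30.0 − 15.0 = 15.0 DD/day.
Duration = 203 / 15.0 = 13.533 ≈ 13.5 days.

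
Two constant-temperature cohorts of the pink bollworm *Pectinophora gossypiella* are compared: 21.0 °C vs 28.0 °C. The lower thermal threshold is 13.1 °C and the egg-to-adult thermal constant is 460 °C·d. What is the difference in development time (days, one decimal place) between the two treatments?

At 21.0 °C: 460 / (21.0 − 13.1) = 460 / 7.9 = 58.228 d.
At 28.0 °C: 460 / (28.0 − 13.1) = 460 / 14.9 = 30.872 d.
Difference = |58.228 − 30.872| = 27.355 ≈ 27.4 days.

27.4 days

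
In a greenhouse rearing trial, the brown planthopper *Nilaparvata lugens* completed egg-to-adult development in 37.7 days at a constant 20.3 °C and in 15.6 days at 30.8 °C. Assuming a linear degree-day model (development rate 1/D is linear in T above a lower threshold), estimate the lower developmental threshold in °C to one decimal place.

12.9 °C

Equal thermal constants: D₁(T₁ − T_b) = D₂(T₂ − T_b).
37.7·(20.3 − T_b) = 15.6·(30.8 − T_b)
T_b = (37.7·20.3 − 15.6·30.8) / (37.7 − 15.6) = 284.83 / 22.1 = 12.888 °C ≈ 12.9 °C.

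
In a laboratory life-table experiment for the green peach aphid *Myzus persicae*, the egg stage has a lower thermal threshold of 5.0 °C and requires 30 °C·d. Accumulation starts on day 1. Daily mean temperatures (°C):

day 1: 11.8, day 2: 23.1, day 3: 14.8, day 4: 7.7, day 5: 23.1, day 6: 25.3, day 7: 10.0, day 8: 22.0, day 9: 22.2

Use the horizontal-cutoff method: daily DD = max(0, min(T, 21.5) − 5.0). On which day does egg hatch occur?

Daily DD above 5.0 °C (capped at 16.5): 6.8, 16.5, 9.8, 2.7, 16.5, 16.5, 5.0, 16.5, 16.5.
Cumulative: 6.8, 23.3, 33.1, 35.8, 52.3, 68.8, 73.8, 90.3, 106.8.
The total first reaches 30 DD on day 3.

day 3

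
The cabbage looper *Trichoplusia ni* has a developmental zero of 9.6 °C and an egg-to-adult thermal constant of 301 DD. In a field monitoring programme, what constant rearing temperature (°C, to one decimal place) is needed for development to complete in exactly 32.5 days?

18.9 °C

Required daily accumulation = 301 / 32.5 = 9.262 DD/day.
T = T_base + 9.262 = 9.6 + 9.262 = 18.862 ≈ 18.9 °C.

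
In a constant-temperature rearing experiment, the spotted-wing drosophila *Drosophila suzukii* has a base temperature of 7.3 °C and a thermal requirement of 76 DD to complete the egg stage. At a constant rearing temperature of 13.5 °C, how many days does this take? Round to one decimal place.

12.3 days

Daily accumulation = 13.5 − 7.3 = 6.2 DD/day.
Duration = 76 / 6.2 = 12.258 ≈ 12.3 days.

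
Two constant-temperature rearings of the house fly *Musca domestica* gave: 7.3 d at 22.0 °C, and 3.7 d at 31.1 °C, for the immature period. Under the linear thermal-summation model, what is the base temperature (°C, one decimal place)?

12.6 °C

Linear rate model ⇒ the product D·(T − T_b) is constant across temperatures.
7.3·(22.0 − T_b) = 3.7·(31.1 − T_b)
T_b = (7.3·22.0 − 3.7·31.1) / (7.3 − 3.7) = 45.53 / 3.6 = 12.647 °C ≈ 12.6 °C.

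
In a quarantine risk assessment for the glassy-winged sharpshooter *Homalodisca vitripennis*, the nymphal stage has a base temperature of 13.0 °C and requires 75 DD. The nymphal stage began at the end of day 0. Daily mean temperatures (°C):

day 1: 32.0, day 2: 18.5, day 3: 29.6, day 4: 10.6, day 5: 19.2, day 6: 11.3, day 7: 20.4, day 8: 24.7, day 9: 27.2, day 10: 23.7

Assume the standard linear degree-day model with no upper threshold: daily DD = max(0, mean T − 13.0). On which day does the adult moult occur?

day 9

Daily DD above 13.0 °C: 19.0, 5.5, 16.6, 0.0, 6.2, 0.0, 7.4, 11.7, 14.2, 10.7.
Cumulative: 19.0, 24.5, 41.1, 41.1, 47.3, 47.3, 54.7, 66.4, 80.6, 91.3.
The total first reaches 75 DD on day 9.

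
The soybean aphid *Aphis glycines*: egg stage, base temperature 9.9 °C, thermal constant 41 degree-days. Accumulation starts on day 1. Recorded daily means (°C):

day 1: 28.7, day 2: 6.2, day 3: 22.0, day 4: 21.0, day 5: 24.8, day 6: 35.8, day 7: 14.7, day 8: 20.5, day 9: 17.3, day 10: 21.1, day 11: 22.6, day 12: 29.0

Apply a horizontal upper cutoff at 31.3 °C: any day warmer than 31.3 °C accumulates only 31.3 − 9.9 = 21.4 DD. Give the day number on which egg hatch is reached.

Daily DD above 9.9 °C (capped at 21.4): 18.8, 0.0, 12.1, 11.1, 14.9, 21.4, 4.8, 10.6, 7.4, 11.2, 12.7, 19.1.
Cumulative: 18.8, 18.8, 30.9, 42.0, 56.9, 78.3, 83.1, 93.7, 101.1, 112.3, 125.0, 144.1.
The total first reaches 41 DD on day 4.

day 4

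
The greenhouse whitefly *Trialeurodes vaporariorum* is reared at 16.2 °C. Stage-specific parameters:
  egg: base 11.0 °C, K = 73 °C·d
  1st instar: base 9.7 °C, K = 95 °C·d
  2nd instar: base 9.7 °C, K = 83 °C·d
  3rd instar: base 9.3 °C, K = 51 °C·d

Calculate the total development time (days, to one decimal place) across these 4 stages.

egg: 73 / (16.2 − 11.0) = 73 / 5.2 = 14.038 d.
1st instar: 95 / (16.2 − 9.7) = 95 / 6.5 = 14.615 d.
2nd instar: 83 / (16.2 − 9.7) = 83 / 6.5 = 12.769 d.
3rd instar: 51 / (16.2 − 9.3) = 51 / 6.9 = 7.391 d.
Sum = 48.814 ≈ 48.8 days.

48.8 days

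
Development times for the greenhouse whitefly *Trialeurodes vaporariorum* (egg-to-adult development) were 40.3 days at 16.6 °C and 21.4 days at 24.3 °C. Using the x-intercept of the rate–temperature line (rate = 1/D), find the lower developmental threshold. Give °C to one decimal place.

7.9 °C

Under the model K = D·(T − T_b), so D₁·(T₁ − T_b) = D₂·(T₂ − T_b).
40.3·(16.6 − T_b) = 21.4·(24.3 − T_b)
T_b = (40.3·16.6 − 21.4·24.3) / (40.3 − 21.4) = 148.96 / 18.9 = 7.881 °C ≈ 7.9 °C.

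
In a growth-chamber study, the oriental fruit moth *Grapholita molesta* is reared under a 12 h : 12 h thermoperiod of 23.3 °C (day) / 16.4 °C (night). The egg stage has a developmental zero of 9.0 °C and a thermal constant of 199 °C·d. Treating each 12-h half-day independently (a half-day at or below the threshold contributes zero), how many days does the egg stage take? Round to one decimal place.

18.3 days

Day half: max(0, 23.3 − 9.0) × 0.5 = 14.3 × 0.5 = 7.15 DD.
Night half: max(0, 16.4 − 9.0) × 0.5 = 7.4 × 0.5 = 3.70 DD.
Per 24 h: 10.85 DD/day.
Duration = 199 / 10.85 = 18.341 ≈ 18.3 days.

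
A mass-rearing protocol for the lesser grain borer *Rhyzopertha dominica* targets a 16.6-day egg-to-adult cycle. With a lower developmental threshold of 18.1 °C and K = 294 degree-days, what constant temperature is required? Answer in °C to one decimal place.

Required daily accumulation = 294 / 16.6 = 17.711 DD/day.
T = T_base + 17.711 = 18.1 + 17.711 = 35.811 ≈ 35.8 °C.

35.8 °C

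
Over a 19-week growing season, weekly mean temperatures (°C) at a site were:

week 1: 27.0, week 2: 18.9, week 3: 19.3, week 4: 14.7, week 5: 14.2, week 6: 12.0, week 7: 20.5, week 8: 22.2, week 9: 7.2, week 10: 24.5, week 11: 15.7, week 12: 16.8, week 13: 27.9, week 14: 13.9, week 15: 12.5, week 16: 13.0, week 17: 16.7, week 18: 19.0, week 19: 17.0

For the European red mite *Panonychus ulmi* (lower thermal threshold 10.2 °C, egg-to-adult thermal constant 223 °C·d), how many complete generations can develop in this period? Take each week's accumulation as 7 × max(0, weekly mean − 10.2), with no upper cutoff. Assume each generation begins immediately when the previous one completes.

Weekly DD (7 × max(0, T̄ − 10.2)): 117.6, 60.9, 63.7, 31.5, 28.0, 12.6, 72.1, 84.0, 0.0, 100.1, 38.5, 46.2, 123.9, 25.9, 16.1, 19.6, 45.5, 61.6, 47.6.
Season total = 995.4 DD.
Complete generations = ⌊995.4 / 223⌋ = 4.

4 generations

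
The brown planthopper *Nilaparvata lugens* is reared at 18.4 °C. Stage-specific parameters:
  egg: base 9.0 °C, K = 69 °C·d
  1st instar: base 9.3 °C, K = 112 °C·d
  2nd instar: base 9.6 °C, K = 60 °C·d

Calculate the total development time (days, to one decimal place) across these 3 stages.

egg: 69 / (18.4 − 9.0) = 69 / 9.4 = 7.340 d.
1st instar: 112 / (18.4 − 9.3) = 112 / 9.1 = 12.308 d.
2nd instar: 60 / (18.4 − 9.6) = 60 / 8.8 = 6.818 d.
Sum = 26.466 ≈ 26.5 days.

26.5 days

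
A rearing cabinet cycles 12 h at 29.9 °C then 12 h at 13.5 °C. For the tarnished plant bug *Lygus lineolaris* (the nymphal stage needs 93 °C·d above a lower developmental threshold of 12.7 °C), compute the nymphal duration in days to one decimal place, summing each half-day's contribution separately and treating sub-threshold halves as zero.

Day half: max(0, 29.9 − 12.7) × 0.5 = 17.2 × 0.5 = 8.60 DD.
Night half: max(0, 13.5 − 12.7) × 0.5 = 0.8 × 0.5 = 0.40 DD.
Per 24 h: 9.00 DD/day.
Duration = 93 / 9.00 = 10.333 ≈ 10.3 days.

10.3 days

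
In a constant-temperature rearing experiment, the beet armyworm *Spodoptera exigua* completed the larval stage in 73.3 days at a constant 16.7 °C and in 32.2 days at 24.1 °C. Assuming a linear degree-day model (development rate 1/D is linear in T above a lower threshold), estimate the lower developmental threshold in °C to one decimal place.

Under the model K = D·(T − T_b), so D₁·(T₁ − T_b) = D₂·(T₂ − T_b).
73.3·(16.7 − T_b) = 32.2·(24.1 − T_b)
T_b = (73.3·16.7 − 32.2·24.1) / (73.3 − 32.2) = 448.09 / 41.1 = 10.902 °C ≈ 10.9 °C.

10.9 °C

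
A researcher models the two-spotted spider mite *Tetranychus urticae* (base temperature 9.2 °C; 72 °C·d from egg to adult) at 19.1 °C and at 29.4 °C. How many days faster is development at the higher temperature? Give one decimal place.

3.7 days

At 19.1 °C: 72 / (19.1 − 9.2) = 72 / 9.9 = 7.273 d.
At 29.4 °C: 72 / (29.4 − 9.2) = 72 / 20.2 = 3.564 d.
Difference = |7.273 − 3.564| = 3.708 ≈ 3.7 days.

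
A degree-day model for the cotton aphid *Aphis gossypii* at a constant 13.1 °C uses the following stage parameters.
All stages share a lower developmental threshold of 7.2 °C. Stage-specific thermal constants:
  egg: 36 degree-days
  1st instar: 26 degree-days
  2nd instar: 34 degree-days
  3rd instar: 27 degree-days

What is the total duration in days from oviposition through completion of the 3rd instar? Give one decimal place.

Daily accumulation at 13.1 °C = 13.1 − 7.2 = 5.9 DD/day.
Total K = 36 + 26 + 34 + 27 = 123 DD.
Total duration = 123 / 5.9 = 20.847 ≈ 20.8 days.

20.8 days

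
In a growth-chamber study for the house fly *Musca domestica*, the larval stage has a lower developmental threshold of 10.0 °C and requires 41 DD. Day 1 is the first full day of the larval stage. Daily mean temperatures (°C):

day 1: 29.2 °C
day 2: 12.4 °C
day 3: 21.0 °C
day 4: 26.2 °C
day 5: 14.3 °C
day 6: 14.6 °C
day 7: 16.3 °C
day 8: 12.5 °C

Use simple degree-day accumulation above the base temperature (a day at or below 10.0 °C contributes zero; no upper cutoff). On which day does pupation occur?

day 4

Daily DD above 10.0 °C: 19.2, 2.4, 11.0, 16.2, 4.3, 4.6, 6.3, 2.5.
Cumulative: 19.2, 21.6, 32.6, 48.8, 53.1, 57.7, 64.0, 66.5.
The total first reaches 41 DD on day 4.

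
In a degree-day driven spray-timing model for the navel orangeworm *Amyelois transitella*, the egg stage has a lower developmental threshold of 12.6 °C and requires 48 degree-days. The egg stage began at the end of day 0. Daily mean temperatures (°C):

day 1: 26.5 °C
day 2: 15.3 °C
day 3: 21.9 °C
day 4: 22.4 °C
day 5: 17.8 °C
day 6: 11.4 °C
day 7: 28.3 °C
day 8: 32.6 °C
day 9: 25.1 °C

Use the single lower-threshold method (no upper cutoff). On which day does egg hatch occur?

Daily DD above 12.6 °C: 13.9, 2.7, 9.3, 9.8, 5.2, 0.0, 15.7, 20.0, 12.5.
Cumulative: 13.9, 16.6, 25.9, 35.7, 40.9, 40.9, 56.6, 76.6, 89.1.
The total first reaches 48 DD on day 7.

day 7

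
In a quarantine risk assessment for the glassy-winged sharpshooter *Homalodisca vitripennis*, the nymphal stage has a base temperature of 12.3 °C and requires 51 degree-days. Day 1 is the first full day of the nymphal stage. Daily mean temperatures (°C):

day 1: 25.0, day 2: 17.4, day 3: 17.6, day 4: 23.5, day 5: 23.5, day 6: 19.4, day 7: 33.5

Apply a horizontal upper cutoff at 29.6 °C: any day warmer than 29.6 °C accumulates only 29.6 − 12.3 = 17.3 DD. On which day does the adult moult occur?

Daily DD above 12.3 °C (capped at 17.3): 12.7, 5.1, 5.3, 11.2, 11.2, 7.1, 17.3.
Cumulative: 12.7, 17.8, 23.1, 34.3, 45.5, 52.6, 69.9.
The total first reaches 51 DD on day 6.

day 6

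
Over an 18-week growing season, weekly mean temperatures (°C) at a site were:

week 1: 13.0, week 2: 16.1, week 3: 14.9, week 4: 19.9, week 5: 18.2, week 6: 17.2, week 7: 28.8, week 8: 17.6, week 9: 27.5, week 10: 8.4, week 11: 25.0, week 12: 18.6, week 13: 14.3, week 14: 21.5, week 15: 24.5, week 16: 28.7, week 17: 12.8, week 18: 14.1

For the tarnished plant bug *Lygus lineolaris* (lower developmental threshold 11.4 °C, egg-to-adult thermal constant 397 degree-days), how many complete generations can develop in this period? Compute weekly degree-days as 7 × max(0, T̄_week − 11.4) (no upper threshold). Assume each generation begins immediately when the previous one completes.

Weekly DD (7 × max(0, T̄ − 11.4)): 11.2, 32.9, 24.5, 59.5, 47.6, 40.6, 121.8, 43.4, 112.7, 0.0, 95.2, 50.4, 20.3, 70.7, 91.7, 121.1, 9.8, 18.9.
Season total = 972.3 DD.
Complete generations = ⌊972.3 / 397⌋ = 2.

2 generations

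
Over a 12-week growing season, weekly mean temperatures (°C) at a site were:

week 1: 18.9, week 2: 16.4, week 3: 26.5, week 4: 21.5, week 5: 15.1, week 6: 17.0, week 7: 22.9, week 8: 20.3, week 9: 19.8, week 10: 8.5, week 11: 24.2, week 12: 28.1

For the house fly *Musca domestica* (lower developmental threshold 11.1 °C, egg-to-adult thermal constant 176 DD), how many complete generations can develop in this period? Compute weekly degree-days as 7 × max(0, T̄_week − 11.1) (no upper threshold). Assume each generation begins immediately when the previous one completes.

Weekly DD (7 × max(0, T̄ − 11.1)): 54.6, 37.1, 107.8, 72.8, 28.0, 41.3, 82.6, 64.4, 60.9, 0.0, 91.7, 119.0.
Season total = 760.2 DD.
Complete generations = ⌊760.2 / 176⌋ = 4.

4 generations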